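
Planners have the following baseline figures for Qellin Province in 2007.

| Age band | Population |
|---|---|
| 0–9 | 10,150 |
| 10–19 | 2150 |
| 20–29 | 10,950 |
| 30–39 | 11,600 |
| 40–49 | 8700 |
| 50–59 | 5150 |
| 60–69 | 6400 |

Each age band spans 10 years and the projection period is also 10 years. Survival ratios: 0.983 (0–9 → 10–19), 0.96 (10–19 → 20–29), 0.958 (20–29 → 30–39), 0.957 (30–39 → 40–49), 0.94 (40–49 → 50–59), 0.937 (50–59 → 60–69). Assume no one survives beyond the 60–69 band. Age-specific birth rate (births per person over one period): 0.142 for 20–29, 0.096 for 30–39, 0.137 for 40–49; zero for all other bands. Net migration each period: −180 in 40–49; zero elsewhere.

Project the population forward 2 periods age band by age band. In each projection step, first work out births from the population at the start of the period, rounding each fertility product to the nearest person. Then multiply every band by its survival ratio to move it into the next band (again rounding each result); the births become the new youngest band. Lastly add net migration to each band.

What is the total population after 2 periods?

45934

After projecting period 1:
Births: 10950 × 0.142 = 1555  |  11600 × 0.096 = 1114  |  8700 × 0.137 = 1192 — total 3861
10–19: 10150 × 0.983 = 9977
20–29: 2150 × 0.96 = 2064
30–39: 10950 × 0.958 = 10490
40–49: 11600 × 0.957 = 11101
50–59: 8700 × 0.94 = 8178
60–69: 5150 × 0.937 = 4826
Net migration: 40–49 − 180 → 10921
→ [3861, 9977, 2064, 10490, 10921, 8178, 4826]
After projecting period 2:
Births: 2064 × 0.142 = 293  |  10490 × 0.096 = 1007  |  10921 × 0.137 = 1496 — total 2796
10–19: 3861 × 0.983 = 3795
20–29: 9977 × 0.96 = 9578
30–39: 2064 × 0.958 = 1977
40–49: 10490 × 0.957 = 10039
50–59: 10921 × 0.94 = 10266
60–69: 8178 × 0.937 = 7663
Net migration: 40–49 − 180 → 9859
→ [2796, 3795, 9578, 1977, 9859, 10266, 7663]
Total after period 2: 2796 + 3795 + 9578 + 1977 + 9859 + 10266 + 7663 = 45934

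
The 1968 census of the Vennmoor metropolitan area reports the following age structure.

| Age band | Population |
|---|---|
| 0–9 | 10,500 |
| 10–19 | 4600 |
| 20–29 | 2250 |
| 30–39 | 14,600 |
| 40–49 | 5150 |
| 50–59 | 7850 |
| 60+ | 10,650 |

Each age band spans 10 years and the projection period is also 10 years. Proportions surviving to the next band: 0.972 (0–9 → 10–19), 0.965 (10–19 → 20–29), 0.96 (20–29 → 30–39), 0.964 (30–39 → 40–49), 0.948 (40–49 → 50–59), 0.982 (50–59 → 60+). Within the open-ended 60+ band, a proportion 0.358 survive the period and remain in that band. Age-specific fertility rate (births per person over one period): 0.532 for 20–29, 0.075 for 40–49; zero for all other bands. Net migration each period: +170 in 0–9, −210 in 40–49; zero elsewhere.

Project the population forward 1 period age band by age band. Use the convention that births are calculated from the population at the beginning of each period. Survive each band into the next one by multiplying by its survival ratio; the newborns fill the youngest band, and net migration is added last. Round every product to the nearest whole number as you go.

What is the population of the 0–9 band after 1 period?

Numbering the bands 1..7 from youngest to oldest:
After projecting period 1:
Births: 2250 × 0.532 = 1197, 5150 × 0.075 = 386 → total 1583
Band 2: 10500 × 0.972 = 10206
Band 3: 4600 × 0.965 = 4439
Band 4: 2250 × 0.96 = 2160
Band 5: 14600 × 0.964 = 14074
Band 6: 5150 × 0.948 = 4882
Band 7: 7850 × 0.982 + 10650 × 0.358 = 7709 + 3813 = 11522
Net migration: Band 1 + 170 → 1753; Band 5 − 210 → 13864
Giving 1753 / 10206 / 4439 / 2160 / 13864 / 4882 / 11522.

1753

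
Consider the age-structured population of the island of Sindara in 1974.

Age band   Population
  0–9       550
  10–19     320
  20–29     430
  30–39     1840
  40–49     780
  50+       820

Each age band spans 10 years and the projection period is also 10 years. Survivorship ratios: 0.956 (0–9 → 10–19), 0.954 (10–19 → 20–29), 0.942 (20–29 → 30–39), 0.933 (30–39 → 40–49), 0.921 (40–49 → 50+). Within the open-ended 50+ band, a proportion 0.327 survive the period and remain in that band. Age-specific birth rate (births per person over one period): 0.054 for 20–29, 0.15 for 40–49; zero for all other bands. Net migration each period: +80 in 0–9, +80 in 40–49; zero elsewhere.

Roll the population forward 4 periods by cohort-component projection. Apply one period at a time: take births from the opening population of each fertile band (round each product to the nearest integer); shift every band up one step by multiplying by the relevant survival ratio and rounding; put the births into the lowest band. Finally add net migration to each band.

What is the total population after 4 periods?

2024

(Groups numbered youngest = 1 to oldest = 6.)
After projecting period 1:
Births: 430 × 0.054 = 23, 780 × 0.15 = 117 → total 140
Group 2: 550 × 0.956 = 526
Group 3: 320 × 0.954 = 305
Group 4: 430 × 0.942 = 405
Group 5: 1840 × 0.933 = 1717
Group 6: 780 × 0.921 + 820 × 0.327 = 718 + 268 = 986
Net migration: Group 1 + 80 → 220; Group 5 + 80 → 1797
End of period: [220, 526, 305, 405, 1797, 986]
After projecting period 2:
Births: 305 × 0.054 = 16, 1797 × 0.15 = 270 → total 286
Group 2: 220 × 0.956 = 210
Group 3: 526 × 0.954 = 502
Group 4: 305 × 0.942 = 287
Group 5: 405 × 0.933 = 378
Group 6: 1797 × 0.921 + 986 × 0.327 = 1655 + 322 = 1977
Net migration: Group 1 + 80 → 366; Group 5 + 80 → 458
End of period: [366, 210, 502, 287, 458, 1977]
After projecting period 3:
Births: 502 × 0.054 = 27, 458 × 0.15 = 69 → total 96
Group 2: 366 × 0.956 = 350
Group 3: 210 × 0.954 = 200
Group 4: 502 × 0.942 = 473
Group 5: 287 × 0.933 = 268
Group 6: 458 × 0.921 + 1977 × 0.327 = 422 + 646 = 1068
Net migration: Group 1 + 80 → 176; Group 5 + 80 → 348
End of period: [176, 350, 200, 473, 348, 1068]
After projecting period 4:
Births: 200 × 0.054 = 11, 348 × 0.15 = 52 → total 63
Group 2: 176 × 0.956 = 168
Group 3: 350 × 0.954 = 334
Group 4: 200 × 0.942 = 188
Group 5: 473 × 0.933 = 441
Group 6: 348 × 0.921 + 1068 × 0.327 = 321 + 349 = 670
Net migration: Group 1 + 80 → 143; Group 5 + 80 → 521
End of period: [143, 168, 334, 188, 521, 670]
Total after period 4: 143 + 168 + 334 + 188 + 521 + 670 = 2024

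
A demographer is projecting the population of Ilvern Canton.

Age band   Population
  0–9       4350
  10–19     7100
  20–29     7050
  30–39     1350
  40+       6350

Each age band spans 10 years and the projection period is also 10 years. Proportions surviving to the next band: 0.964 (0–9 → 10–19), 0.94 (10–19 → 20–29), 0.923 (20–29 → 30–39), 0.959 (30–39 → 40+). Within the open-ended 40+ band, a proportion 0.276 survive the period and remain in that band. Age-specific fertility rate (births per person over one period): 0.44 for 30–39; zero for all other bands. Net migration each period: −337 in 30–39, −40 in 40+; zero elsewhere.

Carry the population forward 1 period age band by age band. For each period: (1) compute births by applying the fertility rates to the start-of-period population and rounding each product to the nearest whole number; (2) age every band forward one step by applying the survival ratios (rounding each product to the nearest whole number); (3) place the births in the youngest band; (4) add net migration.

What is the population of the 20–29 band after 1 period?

Period 1.
Births: 1350 × 0.44 = 594
10–19: 4350 × 0.964 = 4193
20–29: 7100 × 0.94 = 6674
30–39: 7050 × 0.923 = 6507
40+: 1350 × 0.959 + 6350 × 0.276 = 1295 + 1753 = 3048
Net migration: 30–39 − 337 → 6170; 40+ − 40 → 3008
→ [594, 4193, 6674, 6170, 3008]

6674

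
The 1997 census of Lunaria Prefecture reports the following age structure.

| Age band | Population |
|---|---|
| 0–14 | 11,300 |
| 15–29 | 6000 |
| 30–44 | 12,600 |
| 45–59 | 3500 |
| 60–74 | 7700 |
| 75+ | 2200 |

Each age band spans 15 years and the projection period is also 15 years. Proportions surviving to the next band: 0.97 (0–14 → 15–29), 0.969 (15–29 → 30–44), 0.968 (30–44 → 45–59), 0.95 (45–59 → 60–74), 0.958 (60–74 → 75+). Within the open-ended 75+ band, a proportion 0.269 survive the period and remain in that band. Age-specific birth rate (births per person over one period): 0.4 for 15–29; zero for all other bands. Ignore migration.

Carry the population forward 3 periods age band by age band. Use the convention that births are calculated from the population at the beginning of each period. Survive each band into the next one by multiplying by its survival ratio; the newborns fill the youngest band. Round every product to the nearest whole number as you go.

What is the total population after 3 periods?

— Period 1 —
Births: 6000 × 0.4 = 2400
15–29: 11300 × 0.97 = 10961
30–44: 6000 × 0.969 = 5814
45–59: 12600 × 0.968 = 12197
60–74: 3500 × 0.95 = 3325
75+: 7700 × 0.958 + 2200 × 0.269 = 7377 + 592 = 7969
End of period: [2400, 10961, 5814, 12197, 3325, 7969]
— Period 2 —
Births: 10961 × 0.4 = 4384
15–29: 2400 × 0.97 = 2328
30–44: 10961 × 0.969 = 10621
45–59: 5814 × 0.968 = 5628
60–74: 12197 × 0.95 = 11587
75+: 3325 × 0.958 + 7969 × 0.269 = 3185 + 2144 = 5329
End of period: [4384, 2328, 10621, 5628, 11587, 5329]
— Period 3 —
Births: 2328 × 0.4 = 931
15–29: 4384 × 0.97 = 4252
30–44: 2328 × 0.969 = 2256
45–59: 10621 × 0.968 = 10281
60–74: 5628 × 0.95 = 5347
75+: 11587 × 0.958 + 5329 × 0.269 = 11100 + 1434 = 12534
End of period: [931, 4252, 2256, 10281, 5347, 12534]
Total after period 3: 931 + 4252 + 2256 + 10281 + 5347 + 12534 = 35601

35601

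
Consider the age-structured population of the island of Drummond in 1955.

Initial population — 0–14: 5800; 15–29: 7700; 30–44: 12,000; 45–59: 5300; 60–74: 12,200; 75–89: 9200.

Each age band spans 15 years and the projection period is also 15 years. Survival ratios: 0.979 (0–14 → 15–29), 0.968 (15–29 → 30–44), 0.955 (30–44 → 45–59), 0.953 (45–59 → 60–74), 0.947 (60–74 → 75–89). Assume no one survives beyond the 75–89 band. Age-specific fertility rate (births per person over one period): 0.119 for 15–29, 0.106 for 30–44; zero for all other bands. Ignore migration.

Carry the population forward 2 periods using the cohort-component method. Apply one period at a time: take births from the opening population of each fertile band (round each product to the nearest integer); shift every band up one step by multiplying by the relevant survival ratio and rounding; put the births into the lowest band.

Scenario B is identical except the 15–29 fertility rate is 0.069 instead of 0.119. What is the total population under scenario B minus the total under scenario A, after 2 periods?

Numbering the bands 1..6 from youngest to oldest:
— Period 1 —
Births: 7700 * 0.119 = 916 ; 12000 * 0.106 = 1272 ⇒ total 2188
Band 2: 5800 * 0.979 = 5678
Band 3: 7700 * 0.968 = 7454
Band 4: 12000 * 0.955 = 11460
Band 5: 5300 * 0.953 = 5051
Band 6: 12200 * 0.947 = 11553
End of period: [2188, 5678, 7454, 11460, 5051, 11553]
— Period 2 —
Births: 5678 * 0.119 = 676 ; 7454 * 0.106 = 790 ⇒ total 1466
Band 2: 2188 * 0.979 = 2142
Band 3: 5678 * 0.968 = 5496
Band 4: 7454 * 0.955 = 7119
Band 5: 11460 * 0.953 = 10921
Band 6: 5051 * 0.947 = 4783
End of period: [1466, 2142, 5496, 7119, 10921, 4783]
Scenario A total after 2 periods: 31927
Scenario B projection —
— Period 1 —
Births: 7700 * 0.069 = 531 ; 12000 * 0.106 = 1272 ⇒ total 1803
Band 2: 5800 * 0.979 = 5678
Band 3: 7700 * 0.968 = 7454
Band 4: 12000 * 0.955 = 11460
Band 5: 5300 * 0.953 = 5051
Band 6: 12200 * 0.947 = 11553
End of period: [1803, 5678, 7454, 11460, 5051, 11553]
— Period 2 —
Births: 5678 * 0.069 = 392 ; 7454 * 0.106 = 790 ⇒ total 1182
Band 2: 1803 * 0.979 = 1765
Band 3: 5678 * 0.968 = 5496
Band 4: 7454 * 0.955 = 7119
Band 5: 11460 * 0.953 = 10921
Band 6: 5051 * 0.947 = 4783
End of period: [1182, 1765, 5496, 7119, 10921, 4783]
Scenario B total after 2 periods: 31266
Difference B − A = 31266 − 31927 = -661

-661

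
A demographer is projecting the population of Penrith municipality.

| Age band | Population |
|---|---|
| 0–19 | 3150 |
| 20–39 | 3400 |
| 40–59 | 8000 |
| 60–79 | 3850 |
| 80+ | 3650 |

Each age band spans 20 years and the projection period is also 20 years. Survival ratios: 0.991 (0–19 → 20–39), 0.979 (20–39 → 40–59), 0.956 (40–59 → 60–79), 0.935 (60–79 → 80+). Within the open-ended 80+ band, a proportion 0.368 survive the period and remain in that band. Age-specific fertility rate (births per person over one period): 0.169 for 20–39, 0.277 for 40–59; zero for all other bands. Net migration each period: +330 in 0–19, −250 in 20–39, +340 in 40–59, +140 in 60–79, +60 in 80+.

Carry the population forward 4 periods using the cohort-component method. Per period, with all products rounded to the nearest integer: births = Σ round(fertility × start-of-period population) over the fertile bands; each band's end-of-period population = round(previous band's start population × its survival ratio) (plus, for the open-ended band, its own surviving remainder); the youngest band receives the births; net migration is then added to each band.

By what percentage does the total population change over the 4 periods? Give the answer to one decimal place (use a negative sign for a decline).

-39.2

Let band 1 be 0–19 through band 5 = 80+.
Period 1:
Births: 3400 × 0.169 = 575 ; 8000 × 0.277 = 2216 → 2791
Band 2: 3150 × 0.991 = 3122
Band 3: 3400 × 0.979 = 3329
Band 4: 8000 × 0.956 = 7648
Band 5: 3850 × 0.935 + 3650 × 0.368 = 3600 + 1343 = 4943
Net migration: Band 1 + 330 → 3121; Band 2 − 250 → 2872; Band 3 + 340 → 3669; Band 4 + 140 → 7788; Band 5 + 60 → 5003
→ [3121, 2872, 3669, 7788, 5003]
Period 2:
Births: 2872 × 0.169 = 485 ; 3669 × 0.277 = 1016 → 1501
Band 2: 3121 × 0.991 = 3093
Band 3: 2872 × 0.979 = 2812
Band 4: 3669 × 0.956 = 3508
Band 5: 7788 × 0.935 + 5003 × 0.368 = 7282 + 1841 = 9123
Net migration: Band 1 + 330 → 1831; Band 2 − 250 → 2843; Band 3 + 340 → 3152; Band 4 + 140 → 3648; Band 5 + 60 → 9183
→ [1831, 2843, 3152, 3648, 9183]
Period 3:
Births: 2843 × 0.169 = 480 ; 3152 × 0.277 = 873 → 1353
Band 2: 1831 × 0.991 = 1815
Band 3: 2843 × 0.979 = 2783
Band 4: 3152 × 0.956 = 3013
Band 5: 3648 × 0.935 + 9183 × 0.368 = 3411 + 3379 = 6790
Net migration: Band 1 + 330 → 1683; Band 2 − 250 → 1565; Band 3 + 340 → 3123; Band 4 + 140 → 3153; Band 5 + 60 → 6850
→ [1683, 1565, 3123, 3153, 6850]
Period 4:
Births: 1565 × 0.169 = 264 ; 3123 × 0.277 = 865 → 1129
Band 2: 1683 × 0.991 = 1668
Band 3: 1565 × 0.979 = 1532
Band 4: 3123 × 0.956 = 2986
Band 5: 3153 × 0.935 + 6850 × 0.368 = 2948 + 2521 = 5469
Net migration: Band 1 + 330 → 1459; Band 2 − 250 → 1418; Band 3 + 340 → 1872; Band 4 + 140 → 3126; Band 5 + 60 → 5529
→ [1459, 1418, 1872, 3126, 5529]
Total: 22050 → 13404; change = -8646; percentage change = -39.2%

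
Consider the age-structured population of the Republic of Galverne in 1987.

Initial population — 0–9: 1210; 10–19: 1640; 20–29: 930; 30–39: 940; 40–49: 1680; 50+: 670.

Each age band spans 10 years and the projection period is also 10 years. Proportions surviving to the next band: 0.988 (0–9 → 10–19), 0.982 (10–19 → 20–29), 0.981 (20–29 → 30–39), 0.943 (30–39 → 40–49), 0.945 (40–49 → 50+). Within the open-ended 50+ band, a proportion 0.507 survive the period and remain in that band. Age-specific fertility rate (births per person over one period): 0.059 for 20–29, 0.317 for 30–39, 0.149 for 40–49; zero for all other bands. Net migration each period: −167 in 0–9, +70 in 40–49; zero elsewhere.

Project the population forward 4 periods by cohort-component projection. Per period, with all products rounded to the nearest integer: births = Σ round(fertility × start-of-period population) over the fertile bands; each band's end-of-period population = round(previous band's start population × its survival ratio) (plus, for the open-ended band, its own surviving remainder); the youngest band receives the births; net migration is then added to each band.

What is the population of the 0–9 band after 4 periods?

455

Let band 1 be 0–9 through band 6 = 50+.
[period 1]
Births: 930 × 0.059 = 55 ; 940 × 0.317 = 298 ; 1680 × 0.149 = 250 — total 603
Band 2: 1210 × 0.988 = 1195
Band 3: 1640 × 0.982 = 1610
Band 4: 930 × 0.981 = 912
Band 5: 940 × 0.943 = 886
Band 6: 1680 × 0.945 + 670 × 0.507 = 1588 + 340 = 1928
Net migration: Band 1 − 167 → 436; Band 5 + 70 → 956
Giving 436 / 1195 / 1610 / 912 / 956 / 1928.
[period 2]
Births: 1610 × 0.059 = 95 ; 912 × 0.317 = 289 ; 956 × 0.149 = 142 — total 526
Band 2: 436 × 0.988 = 431
Band 3: 1195 × 0.982 = 1173
Band 4: 1610 × 0.981 = 1579
Band 5: 912 × 0.943 = 860
Band 6: 956 × 0.945 + 1928 × 0.507 = 903 + 977 = 1880
Net migration: Band 1 − 167 → 359; Band 5 + 70 → 930
Giving 359 / 431 / 1173 / 1579 / 930 / 1880.
[period 3]
Births: 1173 × 0.059 = 69 ; 1579 × 0.317 = 501 ; 930 × 0.149 = 139 — total 709
Band 2: 359 × 0.988 = 355
Band 3: 431 × 0.982 = 423
Band 4: 1173 × 0.981 = 1151
Band 5: 1579 × 0.943 = 1489
Band 6: 930 × 0.945 + 1880 × 0.507 = 879 + 953 = 1832
Net migration: Band 1 − 167 → 542; Band 5 + 70 → 1559
Giving 542 / 355 / 423 / 1151 / 1559 / 1832.
[period 4]
Births: 423 × 0.059 = 25 ; 1151 × 0.317 = 365 ; 1559 × 0.149 = 232 — total 622
Band 2: 542 × 0.988 = 535
Band 3: 355 × 0.982 = 349
Band 4: 423 × 0.981 = 415
Band 5: 1151 × 0.943 = 1085
Band 6: 1559 × 0.945 + 1832 × 0.507 = 1473 + 929 = 2402
Net migration: Band 1 − 167 → 455; Band 5 + 70 → 1155
Giving 455 / 535 / 349 / 415 / 1155 / 2402.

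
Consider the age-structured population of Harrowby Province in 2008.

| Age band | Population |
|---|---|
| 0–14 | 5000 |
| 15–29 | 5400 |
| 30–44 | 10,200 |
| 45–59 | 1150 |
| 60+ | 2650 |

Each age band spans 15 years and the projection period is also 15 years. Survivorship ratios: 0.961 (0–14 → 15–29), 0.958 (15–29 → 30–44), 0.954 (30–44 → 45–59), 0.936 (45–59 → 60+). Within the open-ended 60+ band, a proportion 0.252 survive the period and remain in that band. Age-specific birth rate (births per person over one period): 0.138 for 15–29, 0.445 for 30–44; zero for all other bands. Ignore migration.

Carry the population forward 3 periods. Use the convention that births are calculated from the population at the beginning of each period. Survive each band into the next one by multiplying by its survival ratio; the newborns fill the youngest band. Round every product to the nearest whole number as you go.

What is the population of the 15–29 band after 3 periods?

2849

After projecting period 1:
Births: 5400 * 0.138 = 745 ; 10200 * 0.445 = 4539 → 5284
15–29: 5000 * 0.961 = 4805
30–44: 5400 * 0.958 = 5173
45–59: 10200 * 0.954 = 9731
60+: 1150 * 0.936 + 2650 * 0.252 = 1076 + 668 = 1744
→ [5284, 4805, 5173, 9731, 1744]
After projecting period 2:
Births: 4805 * 0.138 = 663 ; 5173 * 0.445 = 2302 → 2965
15–29: 5284 * 0.961 = 5078
30–44: 4805 * 0.958 = 4603
45–59: 5173 * 0.954 = 4935
60+: 9731 * 0.936 + 1744 * 0.252 = 9108 + 439 = 9547
→ [2965, 5078, 4603, 4935, 9547]
After projecting period 3:
Births: 5078 * 0.138 = 701 ; 4603 * 0.445 = 2048 → 2749
15–29: 2965 * 0.961 = 2849
30–44: 5078 * 0.958 = 4865
45–59: 4603 * 0.954 = 4391
60+: 4935 * 0.936 + 9547 * 0.252 = 4619 + 2406 = 7025
→ [2749, 2849, 4865, 4391, 7025]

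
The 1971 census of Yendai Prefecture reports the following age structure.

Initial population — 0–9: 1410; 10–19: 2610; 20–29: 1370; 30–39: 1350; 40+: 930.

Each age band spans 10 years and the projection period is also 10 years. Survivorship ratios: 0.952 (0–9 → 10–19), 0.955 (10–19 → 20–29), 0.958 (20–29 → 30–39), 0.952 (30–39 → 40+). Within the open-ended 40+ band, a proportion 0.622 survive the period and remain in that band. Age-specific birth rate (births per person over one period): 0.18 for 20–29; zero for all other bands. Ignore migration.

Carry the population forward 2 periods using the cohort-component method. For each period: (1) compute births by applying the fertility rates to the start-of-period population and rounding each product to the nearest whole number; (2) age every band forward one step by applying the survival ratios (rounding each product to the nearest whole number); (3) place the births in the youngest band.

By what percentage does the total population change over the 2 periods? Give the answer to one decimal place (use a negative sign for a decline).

Numbering the groups 1..5 from youngest to oldest:
Period 1.
Births: 1370 × 0.18 = 247
Group 2: 1410 × 0.952 = 1342
Group 3: 2610 × 0.955 = 2493
Group 4: 1370 × 0.958 = 1312
Group 5: 1350 × 0.952 + 930 × 0.622 = 1285 + 578 = 1863
Giving 247 / 1342 / 2493 / 1312 / 1863.
Period 2.
Births: 2493 × 0.18 = 449
Group 2: 247 × 0.952 = 235
Group 3: 1342 × 0.955 = 1282
Group 4: 2493 × 0.958 = 2388
Group 5: 1312 × 0.952 + 1863 × 0.622 = 1249 + 1159 = 2408
Giving 449 / 235 / 1282 / 2388 / 2408.
Total: 7670 → 6762; change = -908; percentage change = -11.8%

-11.8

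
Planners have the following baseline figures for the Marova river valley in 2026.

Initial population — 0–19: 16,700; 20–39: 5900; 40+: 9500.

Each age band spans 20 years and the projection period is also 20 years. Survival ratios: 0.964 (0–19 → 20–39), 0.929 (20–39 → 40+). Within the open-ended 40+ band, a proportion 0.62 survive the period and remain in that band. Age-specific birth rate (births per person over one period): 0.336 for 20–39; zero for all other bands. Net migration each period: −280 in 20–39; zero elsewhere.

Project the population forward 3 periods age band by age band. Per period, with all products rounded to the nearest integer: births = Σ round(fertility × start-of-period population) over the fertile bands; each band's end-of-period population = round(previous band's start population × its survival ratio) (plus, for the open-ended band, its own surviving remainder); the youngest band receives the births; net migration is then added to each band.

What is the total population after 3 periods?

[period 1]
Births: 5900 * 0.336 = 1982
20–39: 16700 * 0.964 = 16099
40+: 5900 * 0.929 + 9500 * 0.62 = 5481 + 5890 = 11371
Net migration: 20–39 − 280 → 15819
→ [1982, 15819, 11371]
[period 2]
Births: 15819 * 0.336 = 5315
20–39: 1982 * 0.964 = 1911
40+: 15819 * 0.929 + 11371 * 0.62 = 14696 + 7050 = 21746
Net migration: 20–39 − 280 → 1631
→ [5315, 1631, 21746]
[period 3]
Births: 1631 * 0.336 = 548
20–39: 5315 * 0.964 = 5124
40+: 1631 * 0.929 + 21746 * 0.62 = 1515 + 13483 = 14998
Net migration: 20–39 − 280 → 4844
→ [548, 4844, 14998]
Total after period 3: 548 + 4844 + 14998 = 20390

20390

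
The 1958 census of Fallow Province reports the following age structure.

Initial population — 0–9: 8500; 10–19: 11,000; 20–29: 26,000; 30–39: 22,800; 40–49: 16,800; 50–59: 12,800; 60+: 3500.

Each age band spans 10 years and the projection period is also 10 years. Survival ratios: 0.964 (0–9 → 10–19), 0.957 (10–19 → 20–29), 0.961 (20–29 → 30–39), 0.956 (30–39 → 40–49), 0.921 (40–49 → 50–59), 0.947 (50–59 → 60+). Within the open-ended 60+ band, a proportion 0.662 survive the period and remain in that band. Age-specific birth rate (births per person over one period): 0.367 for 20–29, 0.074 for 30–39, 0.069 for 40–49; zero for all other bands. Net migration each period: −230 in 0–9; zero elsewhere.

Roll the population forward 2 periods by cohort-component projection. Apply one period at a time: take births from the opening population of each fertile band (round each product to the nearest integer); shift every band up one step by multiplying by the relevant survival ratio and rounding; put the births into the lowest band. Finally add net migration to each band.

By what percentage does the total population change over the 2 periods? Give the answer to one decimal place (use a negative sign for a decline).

3.4

After projecting period 1:
Births: 26000 * 0.367 = 9542 ; 22800 * 0.074 = 1687 ; 16800 * 0.069 = 1159 ⇒ total 12388
10–19: 8500 * 0.964 = 8194
20–29: 11000 * 0.957 = 10527
30–39: 26000 * 0.961 = 24986
40–49: 22800 * 0.956 = 21797
50–59: 16800 * 0.921 = 15473
60+: 12800 * 0.947 + 3500 * 0.662 = 12122 + 2317 = 14439
Net migration: 0–9 − 230 → 12158
Giving 12158 / 8194 / 10527 / 24986 / 21797 / 15473 / 14439.
After projecting period 2:
Births: 10527 * 0.367 = 3863 ; 24986 * 0.074 = 1849 ; 21797 * 0.069 = 1504 ⇒ total 7216
10–19: 12158 * 0.964 = 11720
20–29: 8194 * 0.957 = 7842
30–39: 10527 * 0.961 = 10116
40–49: 24986 * 0.956 = 23887
50–59: 21797 * 0.921 = 20075
60+: 15473 * 0.947 + 14439 * 0.662 = 14653 + 9559 = 24212
Net migration: 0–9 − 230 → 6986
Giving 6986 / 11720 / 7842 / 10116 / 23887 / 20075 / 24212.
Total: 101400 → 104838; change = 3438; percentage change = 3.4%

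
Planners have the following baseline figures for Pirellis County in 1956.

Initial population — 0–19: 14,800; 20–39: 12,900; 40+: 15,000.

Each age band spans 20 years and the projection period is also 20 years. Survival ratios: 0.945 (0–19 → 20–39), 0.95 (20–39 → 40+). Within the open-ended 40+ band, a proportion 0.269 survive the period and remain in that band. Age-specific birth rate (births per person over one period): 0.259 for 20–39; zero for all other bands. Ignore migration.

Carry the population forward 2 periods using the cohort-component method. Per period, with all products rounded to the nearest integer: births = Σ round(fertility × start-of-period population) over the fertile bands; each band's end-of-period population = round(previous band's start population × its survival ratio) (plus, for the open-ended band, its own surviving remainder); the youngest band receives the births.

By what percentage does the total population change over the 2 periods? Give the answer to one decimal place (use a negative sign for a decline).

-42.7

Numbering the bands 1..3 from youngest to oldest:
Period 1.
Births: 12900 × 0.259 = 3341
Band 2: 14800 × 0.945 = 13986
Band 3: 12900 × 0.95 + 15000 × 0.269 = 12255 + 4035 = 16290
Population now: 0–19=3341, 20–39=13986, 40+=16290
Period 2.
Births: 13986 × 0.259 = 3622
Band 2: 3341 × 0.945 = 3157
Band 3: 13986 × 0.95 + 16290 × 0.269 = 13287 + 4382 = 17669
Population now: 0–19=3622, 20–39=3157, 40+=17669
Total: 42700 → 24448; change = -18252; percentage change = -42.7%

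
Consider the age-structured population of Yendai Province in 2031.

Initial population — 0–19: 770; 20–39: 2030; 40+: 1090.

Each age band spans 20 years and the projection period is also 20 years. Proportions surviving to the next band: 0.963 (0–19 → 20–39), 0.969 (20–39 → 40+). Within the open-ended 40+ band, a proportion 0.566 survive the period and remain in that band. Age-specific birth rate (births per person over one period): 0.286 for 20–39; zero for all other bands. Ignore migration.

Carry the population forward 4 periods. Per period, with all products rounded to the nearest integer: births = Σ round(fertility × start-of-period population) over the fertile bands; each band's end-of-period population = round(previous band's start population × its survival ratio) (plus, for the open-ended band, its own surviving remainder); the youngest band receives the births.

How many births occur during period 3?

160

(Groups numbered youngest = 1 to oldest = 3.)
[period 1]
Births: 2030 × 0.286 = 581
Group 2: 770 × 0.963 = 742
Group 3: 2030 × 0.969 + 1090 × 0.566 = 1967 + 617 = 2584
→ [581, 742, 2584]
[period 2]
Births: 742 × 0.286 = 212
Group 2: 581 × 0.963 = 560
Group 3: 742 × 0.969 + 2584 × 0.566 = 719 + 1463 = 2182
→ [212, 560, 2182]
[period 3]
Births: 560 × 0.286 = 160
Group 2: 212 × 0.963 = 204
Group 3: 560 × 0.969 + 2182 × 0.566 = 543 + 1235 = 1778
→ [160, 204, 1778]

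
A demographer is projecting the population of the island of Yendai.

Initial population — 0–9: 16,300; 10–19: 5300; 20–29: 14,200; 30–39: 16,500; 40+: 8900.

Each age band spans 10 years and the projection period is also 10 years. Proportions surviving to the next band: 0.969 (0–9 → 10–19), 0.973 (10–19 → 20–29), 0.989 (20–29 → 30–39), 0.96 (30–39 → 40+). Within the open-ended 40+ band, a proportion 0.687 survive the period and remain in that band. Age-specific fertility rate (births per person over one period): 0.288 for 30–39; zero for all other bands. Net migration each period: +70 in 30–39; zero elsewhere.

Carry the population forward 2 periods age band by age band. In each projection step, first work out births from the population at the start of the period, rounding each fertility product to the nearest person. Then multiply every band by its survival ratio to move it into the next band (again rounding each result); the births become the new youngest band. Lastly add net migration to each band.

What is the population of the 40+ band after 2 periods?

Call the groups 1 to 5, youngest first.
Period 1.
Births: 16500 * 0.288 = 4752
Group 2: 16300 * 0.969 = 15795
Group 3: 5300 * 0.973 = 5157
Group 4: 14200 * 0.989 = 14044
Group 5: 16500 * 0.96 + 8900 * 0.687 = 15840 + 6114 = 21954
Net migration: Group 4 + 70 → 14114
Population now: 0–9=4752, 10–19=15795, 20–29=5157, 30–39=14114, 40+=21954
Period 2.
Births: 14114 * 0.288 = 4065
Group 2: 4752 * 0.969 = 4605
Group 3: 15795 * 0.973 = 15369
Group 4: 5157 * 0.989 = 5100
Group 5: 14114 * 0.96 + 21954 * 0.687 = 13549 + 15082 = 28631
Net migration: Group 4 + 70 → 5170
Population now: 0–9=4065, 10–19=4605, 20–29=15369, 30–39=5170, 40+=28631

28631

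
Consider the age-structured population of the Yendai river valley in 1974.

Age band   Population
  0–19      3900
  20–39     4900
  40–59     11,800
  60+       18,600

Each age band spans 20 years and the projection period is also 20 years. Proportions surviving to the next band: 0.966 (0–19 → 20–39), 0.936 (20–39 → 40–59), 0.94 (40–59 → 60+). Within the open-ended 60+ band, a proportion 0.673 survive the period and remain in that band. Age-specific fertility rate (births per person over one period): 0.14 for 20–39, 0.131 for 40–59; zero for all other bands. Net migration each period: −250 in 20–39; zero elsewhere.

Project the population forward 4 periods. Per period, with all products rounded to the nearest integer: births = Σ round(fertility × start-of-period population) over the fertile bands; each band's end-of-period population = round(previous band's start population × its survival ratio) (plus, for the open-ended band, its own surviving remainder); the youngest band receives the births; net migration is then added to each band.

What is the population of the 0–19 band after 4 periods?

Period 1.
Births: 4900 * 0.14 = 686  |  11800 * 0.131 = 1546 ⇒ total 2232
20–39: 3900 * 0.966 = 3767
40–59: 4900 * 0.936 = 4586
60+: 11800 * 0.94 + 18600 * 0.673 = 11092 + 12518 = 23610
Net migration: 20–39 − 250 → 3517
Population now: 0–19=2232, 20–39=3517, 40–59=4586, 60+=23610
Period 2.
Births: 3517 * 0.14 = 492  |  4586 * 0.131 = 601 ⇒ total 1093
20–39: 2232 * 0.966 = 2156
40–59: 3517 * 0.936 = 3292
60+: 4586 * 0.94 + 23610 * 0.673 = 4311 + 15890 = 20201
Net migration: 20–39 − 250 → 1906
Population now: 0–19=1093, 20–39=1906, 40–59=3292, 60+=20201
Period 3.
Births: 1906 * 0.14 = 267  |  3292 * 0.131 = 431 ⇒ total 698
20–39: 1093 * 0.966 = 1056
40–59: 1906 * 0.936 = 1784
60+: 3292 * 0.94 + 20201 * 0.673 = 3094 + 13595 = 16689
Net migration: 20–39 − 250 → 806
Population now: 0–19=698, 20–39=806, 40–59=1784, 60+=16689
Period 4.
Births: 806 * 0.14 = 113  |  1784 * 0.131 = 234 ⇒ total 347
20–39: 698 * 0.966 = 674
40–59: 806 * 0.936 = 754
60+: 1784 * 0.94 + 16689 * 0.673 = 1677 + 11232 = 12909
Net migration: 20–39 − 250 → 424
Population now: 0–19=347, 20–39=424, 40–59=754, 60+=12909

347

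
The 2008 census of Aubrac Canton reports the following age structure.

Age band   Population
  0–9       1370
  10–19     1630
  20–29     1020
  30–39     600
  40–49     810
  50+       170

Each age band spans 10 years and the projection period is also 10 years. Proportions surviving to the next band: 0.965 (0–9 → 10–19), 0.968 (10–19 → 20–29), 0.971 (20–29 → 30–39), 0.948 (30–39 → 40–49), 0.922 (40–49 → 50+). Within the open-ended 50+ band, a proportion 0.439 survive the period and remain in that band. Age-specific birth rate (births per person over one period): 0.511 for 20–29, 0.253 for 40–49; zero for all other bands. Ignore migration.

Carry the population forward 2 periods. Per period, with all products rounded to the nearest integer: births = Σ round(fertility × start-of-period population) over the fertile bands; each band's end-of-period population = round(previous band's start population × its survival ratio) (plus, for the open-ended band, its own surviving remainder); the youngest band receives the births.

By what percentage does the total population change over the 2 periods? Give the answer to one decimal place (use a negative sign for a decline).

(Bands numbered youngest = 1 to oldest = 6.)
Period 1:
Births: 1020 * 0.511 = 521  |  810 * 0.253 = 205 → total 726
Band 2: 1370 * 0.965 = 1322
Band 3: 1630 * 0.968 = 1578
Band 4: 1020 * 0.971 = 990
Band 5: 600 * 0.948 = 569
Band 6: 810 * 0.922 + 170 * 0.439 = 747 + 75 = 822
→ [726, 1322, 1578, 990, 569, 822]
Period 2:
Births: 1578 * 0.511 = 806  |  569 * 0.253 = 144 → total 950
Band 2: 726 * 0.965 = 701
Band 3: 1322 * 0.968 = 1280
Band 4: 1578 * 0.971 = 1532
Band 5: 990 * 0.948 = 939
Band 6: 569 * 0.922 + 822 * 0.439 = 525 + 361 = 886
→ [950, 701, 1280, 1532, 939, 886]
Total: 5600 → 6288; change = 688; percentage change = 12.3%

12.3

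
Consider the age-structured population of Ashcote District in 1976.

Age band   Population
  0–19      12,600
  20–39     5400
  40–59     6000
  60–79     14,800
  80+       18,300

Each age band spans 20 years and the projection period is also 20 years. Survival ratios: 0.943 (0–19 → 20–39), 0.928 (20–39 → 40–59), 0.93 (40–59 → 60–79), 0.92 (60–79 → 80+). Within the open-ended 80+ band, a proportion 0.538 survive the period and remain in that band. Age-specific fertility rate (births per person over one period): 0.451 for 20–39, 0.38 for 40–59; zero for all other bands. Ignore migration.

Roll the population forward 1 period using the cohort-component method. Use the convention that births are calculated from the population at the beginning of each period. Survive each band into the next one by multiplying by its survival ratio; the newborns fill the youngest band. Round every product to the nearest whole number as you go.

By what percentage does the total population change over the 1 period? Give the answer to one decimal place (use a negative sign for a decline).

-11.3

After projecting period 1:
Births: 5400 × 0.451 = 2435 ; 6000 × 0.38 = 2280 — total 4715
20–39: 12600 × 0.943 = 11882
40–59: 5400 × 0.928 = 5011
60–79: 6000 × 0.93 = 5580
80+: 14800 × 0.92 + 18300 × 0.538 = 13616 + 9845 = 23461
Giving 4715 / 11882 / 5011 / 5580 / 23461.
Total: 57100 → 50649; change = -6451; percentage change = -11.3%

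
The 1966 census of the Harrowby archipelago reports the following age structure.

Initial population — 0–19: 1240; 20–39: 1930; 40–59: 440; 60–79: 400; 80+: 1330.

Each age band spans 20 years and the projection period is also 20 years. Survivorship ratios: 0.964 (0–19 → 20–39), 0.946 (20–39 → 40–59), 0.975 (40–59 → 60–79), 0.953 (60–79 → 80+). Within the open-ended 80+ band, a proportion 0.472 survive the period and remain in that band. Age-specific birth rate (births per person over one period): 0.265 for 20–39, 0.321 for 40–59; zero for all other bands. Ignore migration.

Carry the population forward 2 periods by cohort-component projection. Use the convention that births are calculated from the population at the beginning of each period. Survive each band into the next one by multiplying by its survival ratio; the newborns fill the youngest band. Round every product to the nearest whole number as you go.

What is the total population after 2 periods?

After projecting period 1:
Births: 1930 × 0.265 = 511, 440 × 0.321 = 141 → total 652
20–39: 1240 × 0.964 = 1195
40–59: 1930 × 0.946 = 1826
60–79: 440 × 0.975 = 429
80+: 400 × 0.953 + 1330 × 0.472 = 381 + 628 = 1009
Population now: 0–19=652, 20–39=1195, 40–59=1826, 60–79=429, 80+=1009
After projecting period 2:
Births: 1195 × 0.265 = 317, 1826 × 0.321 = 586 → total 903
20–39: 652 × 0.964 = 629
40–59: 1195 × 0.946 = 1130
60–79: 1826 × 0.975 = 1780
80+: 429 × 0.953 + 1009 × 0.472 = 409 + 476 = 885
Population now: 0–19=903, 20–39=629, 40–59=1130, 60–79=1780, 80+=885
Total after period 2: 903 + 629 + 1130 + 1780 + 885 = 5327

5327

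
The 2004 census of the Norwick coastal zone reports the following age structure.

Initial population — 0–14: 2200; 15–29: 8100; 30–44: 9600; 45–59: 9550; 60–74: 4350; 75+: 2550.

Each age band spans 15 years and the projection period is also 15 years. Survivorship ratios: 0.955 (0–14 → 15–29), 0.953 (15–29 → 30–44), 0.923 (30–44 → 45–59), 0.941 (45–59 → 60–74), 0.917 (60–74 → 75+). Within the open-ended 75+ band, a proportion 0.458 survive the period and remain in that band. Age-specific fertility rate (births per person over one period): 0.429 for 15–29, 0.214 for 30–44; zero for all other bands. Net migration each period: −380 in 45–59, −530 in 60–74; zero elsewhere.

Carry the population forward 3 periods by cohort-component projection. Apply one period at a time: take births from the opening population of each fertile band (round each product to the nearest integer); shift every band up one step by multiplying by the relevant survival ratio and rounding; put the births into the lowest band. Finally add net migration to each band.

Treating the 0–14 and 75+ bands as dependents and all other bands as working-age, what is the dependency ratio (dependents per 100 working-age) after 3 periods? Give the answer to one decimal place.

96.0

After projecting period 1:
Births: 8100 × 0.429 = 3475 ; 9600 × 0.214 = 2054 — total 5529
15–29: 2200 × 0.955 = 2101
30–44: 8100 × 0.953 = 7719
45–59: 9600 × 0.923 = 8861
60–74: 9550 × 0.941 = 8987
75+: 4350 × 0.917 + 2550 × 0.458 = 3989 + 1168 = 5157
Net migration: 45–59 − 380 → 8481; 60–74 − 530 → 8457
Population now: 0–14=5529, 15–29=2101, 30–44=7719, 45–59=8481, 60–74=8457, 75+=5157
After projecting period 2:
Births: 2101 × 0.429 = 901 ; 7719 × 0.214 = 1652 — total 2553
15–29: 5529 × 0.955 = 5280
30–44: 2101 × 0.953 = 2002
45–59: 7719 × 0.923 = 7125
60–74: 8481 × 0.941 = 7981
75+: 8457 × 0.917 + 5157 × 0.458 = 7755 + 2362 = 10117
Net migration: 45–59 − 380 → 6745; 60–74 − 530 → 7451
Population now: 0–14=2553, 15–29=5280, 30–44=2002, 45–59=6745, 60–74=7451, 75+=10117
After projecting period 3:
Births: 5280 × 0.429 = 2265 ; 2002 × 0.214 = 428 — total 2693
15–29: 2553 × 0.955 = 2438
30–44: 5280 × 0.953 = 5032
45–59: 2002 × 0.923 = 1848
60–74: 6745 × 0.941 = 6347
75+: 7451 × 0.917 + 10117 × 0.458 = 6833 + 4634 = 11467
Net migration: 45–59 − 380 → 1468; 60–74 − 530 → 5817
Population now: 0–14=2693, 15–29=2438, 30–44=5032, 45–59=1468, 60–74=5817, 75+=11467
Dependents (band 0–14 + band 75+) = 2693 + 11467 = 14160; working-age = 14755; ratio = 14160/14755 × 100 = 96.0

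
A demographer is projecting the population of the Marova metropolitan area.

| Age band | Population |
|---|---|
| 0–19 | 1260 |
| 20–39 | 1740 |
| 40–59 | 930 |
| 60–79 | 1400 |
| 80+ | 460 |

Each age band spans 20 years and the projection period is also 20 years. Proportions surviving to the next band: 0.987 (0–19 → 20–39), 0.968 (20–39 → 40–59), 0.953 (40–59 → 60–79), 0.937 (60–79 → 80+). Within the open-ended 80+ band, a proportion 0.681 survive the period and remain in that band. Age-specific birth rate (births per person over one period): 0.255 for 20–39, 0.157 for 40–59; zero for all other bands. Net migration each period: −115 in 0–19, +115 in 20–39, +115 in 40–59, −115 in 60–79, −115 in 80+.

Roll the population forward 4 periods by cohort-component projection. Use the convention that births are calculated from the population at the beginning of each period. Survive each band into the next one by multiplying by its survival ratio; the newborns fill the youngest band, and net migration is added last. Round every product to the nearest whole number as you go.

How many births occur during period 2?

629

Numbering the bands 1..5 from youngest to oldest:
[period 1]
Births: 1740 × 0.255 = 444, 930 × 0.157 = 146 ⇒ total 590
Band 2: 1260 × 0.987 = 1244
Band 3: 1740 × 0.968 = 1684
Band 4: 930 × 0.953 = 886
Band 5: 1400 × 0.937 + 460 × 0.681 = 1312 + 313 = 1625
Net migration: Band 1 − 115 → 475; Band 2 + 115 → 1359; Band 3 + 115 → 1799; Band 4 − 115 → 771; Band 5 − 115 → 1510
Giving 475 / 1359 / 1799 / 771 / 1510.
[period 2]
Births: 1359 × 0.255 = 347, 1799 × 0.157 = 282 ⇒ total 629
Band 2: 475 × 0.987 = 469
Band 3: 1359 × 0.968 = 1316
Band 4: 1799 × 0.953 = 1714
Band 5: 771 × 0.937 + 1510 × 0.681 = 722 + 1028 = 1750
Net migration: Band 1 − 115 → 514; Band 2 + 115 → 584; Band 3 + 115 → 1431; Band 4 − 115 → 1599; Band 5 − 115 → 1635
Giving 514 / 584 / 1431 / 1599 / 1635.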